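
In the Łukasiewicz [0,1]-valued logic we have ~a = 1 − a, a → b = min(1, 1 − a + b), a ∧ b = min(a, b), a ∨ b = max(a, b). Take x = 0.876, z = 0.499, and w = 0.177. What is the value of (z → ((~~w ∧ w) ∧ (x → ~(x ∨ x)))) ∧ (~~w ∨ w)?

~w = 1 − 0.177 = 0.823
~~w = 1 − 0.823 = 0.177
~~w ∧ w = min(0.177, 0.177) = 0.177
x ∨ x = max(0.876, 0.876) = 0.876
~(x ∨ x) = 1 − 0.876 = 0.124
x → ~(x ∨ x) = min(1, 1 − 0.876 + 0.124) = min(1, 0.248) = 0.248
(~~w ∧ w) ∧ (x → ~(x ∨ x)) = min(0.177, 0.248) = 0.177
z → ((~~w ∧ w) ∧ (x → ~(x ∨ x))) = min(1, 1 − 0.499 + 0.177) = min(1, 0.678) = 0.678
~~w ∨ w = max(0.177, 0.177) = 0.177
(z → ((~~w ∧ w) ∧ (x → ~(x ∨ x)))) ∧ (~~w ∨ w) = min(0.678, 0.177) = 0.177

0.177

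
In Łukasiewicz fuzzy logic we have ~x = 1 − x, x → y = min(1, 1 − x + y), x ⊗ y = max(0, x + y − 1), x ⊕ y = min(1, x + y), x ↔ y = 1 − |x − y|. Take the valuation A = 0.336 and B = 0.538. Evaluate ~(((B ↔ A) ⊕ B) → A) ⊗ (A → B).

B ↔ A = 1 − |0.538 − 0.336| = 1 − 0.202 = 0.798
(B ↔ A) ⊕ B = min(1, 0.798 + 0.538) = min(1, 1.336) = 1.000
((B ↔ A) ⊕ B) → A = min(1, 1 − 1.000 + 0.336) = min(1, 0.336) = 0.336
~(((B ↔ A) ⊕ B) → A) = 1 − 0.336 = 0.664
A → B = min(1, 1 − 0.336 + 0.538) = min(1, 1.202) = 1.000
~(((B ↔ A) ⊕ B) → A) ⊗ (A → B) = max(0, 0.664 + 1.000 − 1) = max(0, 0.664) = 0.664

0.664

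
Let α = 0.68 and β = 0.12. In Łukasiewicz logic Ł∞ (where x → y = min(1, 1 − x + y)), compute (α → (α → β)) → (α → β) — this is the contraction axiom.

α → β = min(1, 1 − 0.68 + 0.12) = min(1, 0.44) = 0.44
α → (α → β) = min(1, 1 − 0.68 + 0.44) = min(1, 0.76) = 0.76
(α → (α → β)) → (α → β) = min(1, 1 − 0.76 + 0.44) = min(1, 0.68) = 0.68
(The value 0.68 < 1 shows this instance is not satisfied; fails in Ł∞ (the t-norm is not idempotent).)

0.68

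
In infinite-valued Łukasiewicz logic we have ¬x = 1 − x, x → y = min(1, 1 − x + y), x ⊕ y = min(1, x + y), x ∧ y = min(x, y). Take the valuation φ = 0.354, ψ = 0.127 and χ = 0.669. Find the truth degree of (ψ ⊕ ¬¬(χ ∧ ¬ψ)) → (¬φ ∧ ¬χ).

¬ψ = 1 − 0.127 = 0.873
χ ∧ ¬ψ = min(0.669, 0.873) = 0.669
¬(χ ∧ ¬ψ) = 1 − 0.669 = 0.331
¬¬(χ ∧ ¬ψ) = 1 − 0.331 = 0.669
ψ ⊕ ¬¬(χ ∧ ¬ψ) = min(1, 0.127 + 0.669) = min(1, 0.796) = 0.796
¬φ = 1 − 0.354 = 0.646
¬χ = 1 − 0.669 = 0.331
¬φ ∧ ¬χ = min(0.646, 0.331) = 0.331
(ψ ⊕ ¬¬(χ ∧ ¬ψ)) → (¬φ ∧ ¬χ) = min(1, 1 − 0.796 + 0.331) = min(1, 0.535) = 0.535

0.535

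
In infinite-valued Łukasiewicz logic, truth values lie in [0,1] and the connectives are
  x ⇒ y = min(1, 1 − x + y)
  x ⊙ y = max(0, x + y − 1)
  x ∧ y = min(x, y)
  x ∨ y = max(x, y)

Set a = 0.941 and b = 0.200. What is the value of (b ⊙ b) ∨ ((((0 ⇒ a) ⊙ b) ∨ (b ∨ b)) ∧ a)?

0.200

b ⊙ b = max(0, 0.200 + 0.200 − 1) = max(0, -0.600) = 0.000
0 ⇒ a = min(1, 1 − 0.000 + 0.941) = min(1, 1.941) = 1.000
(0 ⇒ a) ⊙ b = max(0, 1.000 + 0.200 − 1) = max(0, 0.200) = 0.200
b ∨ b = max(0.200, 0.200) = 0.200
((0 ⇒ a) ⊙ b) ∨ (b ∨ b) = max(0.200, 0.200) = 0.200
(((0 ⇒ a) ⊙ b) ∨ (b ∨ b)) ∧ a = min(0.200, 0.941) = 0.200
(b ⊙ b) ∨ ((((0 ⇒ a) ⊙ b) ∨ (b ∨ b)) ∧ a) = max(0.000, 0.200) = 0.200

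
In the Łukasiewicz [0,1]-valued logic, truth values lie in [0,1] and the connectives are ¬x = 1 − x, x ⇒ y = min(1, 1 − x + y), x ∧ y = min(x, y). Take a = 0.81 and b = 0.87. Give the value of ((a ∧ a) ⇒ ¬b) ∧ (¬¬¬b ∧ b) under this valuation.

a ∧ a = min(0.81, 0.81) = 0.81
¬b = 1 − 0.87 = 0.13
(a ∧ a) ⇒ ¬b = min(1, 1 − 0.81 + 0.13) = min(1, 0.32) = 0.32
¬¬b = 1 − 0.13 = 0.87
¬¬¬b = 1 − 0.87 = 0.13
¬¬¬b ∧ b = min(0.13, 0.87) = 0.13
((a ∧ a) ⇒ ¬b) ∧ (¬¬¬b ∧ b) = min(0.32, 0.13) = 0.13

0.13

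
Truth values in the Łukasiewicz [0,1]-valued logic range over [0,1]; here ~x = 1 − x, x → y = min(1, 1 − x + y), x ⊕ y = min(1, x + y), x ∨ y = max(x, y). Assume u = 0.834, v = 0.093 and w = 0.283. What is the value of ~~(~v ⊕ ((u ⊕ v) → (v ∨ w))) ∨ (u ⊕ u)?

~v = 1 − 0.093 = 0.907
u ⊕ v = min(1, 0.834 + 0.093) = min(1, 0.927) = 0.927
v ∨ w = max(0.093, 0.283) = 0.283
(u ⊕ v) → (v ∨ w) = min(1, 1 − 0.927 + 0.283) = min(1, 0.356) = 0.356
~v ⊕ ((u ⊕ v) → (v ∨ w)) = min(1, 0.907 + 0.356) = min(1, 1.263) = 1.000
~(~v ⊕ ((u ⊕ v) → (v ∨ w))) = 1 − 1.000 = 0.000
~~(~v ⊕ ((u ⊕ v) → (v ∨ w))) = 1 − 0.000 = 1.000
u ⊕ u = min(1, 0.834 + 0.834) = min(1, 1.668) = 1.000
~~(~v ⊕ ((u ⊕ v) → (v ∨ w))) ∨ (u ⊕ u) = max(1.000, 1.000) = 1.000

1.000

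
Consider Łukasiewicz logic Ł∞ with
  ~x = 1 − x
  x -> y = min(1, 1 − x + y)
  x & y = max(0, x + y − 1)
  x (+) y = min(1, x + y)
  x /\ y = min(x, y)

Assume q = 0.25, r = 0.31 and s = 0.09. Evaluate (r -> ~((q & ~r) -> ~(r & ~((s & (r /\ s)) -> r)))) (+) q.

0.94

~r = 1 − 0.31 = 0.69
q & ~r = max(0, 0.25 + 0.69 − 1) = max(0, -0.06) = 0.00
r /\ s = min(0.31, 0.09) = 0.09
s & (r /\ s) = max(0, 0.09 + 0.09 − 1) = max(0, -0.82) = 0.00
(s & (r /\ s)) -> r = min(1, 1 − 0.00 + 0.31) = min(1, 1.31) = 1.00
~((s & (r /\ s)) -> r) = 1 − 1.00 = 0.00
r & ~((s & (r /\ s)) -> r) = max(0, 0.31 + 0.00 − 1) = max(0, -0.69) = 0.00
~(r & ~((s & (r /\ s)) -> r)) = 1 − 0.00 = 1.00
(q & ~r) -> ~(r & ~((s & (r /\ s)) -> r)) = min(1, 1 − 0.00 + 1.00) = min(1, 2.00) = 1.00
~((q & ~r) -> ~(r & ~((s & (r /\ s)) -> r))) = 1 − 1.00 = 0.00
r -> ~((q & ~r) -> ~(r & ~((s & (r /\ s)) -> r))) = min(1, 1 − 0.31 + 0.00) = min(1, 0.69) = 0.69
(r -> ~((q & ~r) -> ~(r & ~((s & (r /\ s)) -> r)))) (+) q = min(1, 0.69 + 0.25) = min(1, 0.94) = 0.94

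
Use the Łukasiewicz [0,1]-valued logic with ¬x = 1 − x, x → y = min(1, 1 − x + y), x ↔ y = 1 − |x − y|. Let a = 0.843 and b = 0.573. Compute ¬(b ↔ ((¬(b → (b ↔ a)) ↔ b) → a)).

0.427

b ↔ a = 1 − |0.573 − 0.843| = 1 − 0.270 = 0.730
b → (b ↔ a) = min(1, 1 − 0.573 + 0.730) = min(1, 1.157) = 1.000
¬(b → (b ↔ a)) = 1 − 1.000 = 0.000
¬(b → (b ↔ a)) ↔ b = 1 − |0.000 − 0.573| = 1 − 0.573 = 0.427
(¬(b → (b ↔ a)) ↔ b) → a = min(1, 1 − 0.427 + 0.843) = min(1, 1.416) = 1.000
b ↔ ((¬(b → (b ↔ a)) ↔ b) → a) = 1 − |0.573 − 1.000| = 1 − 0.427 = 0.573
¬(b ↔ ((¬(b → (b ↔ a)) ↔ b) → a)) = 1 − 0.573 = 0.427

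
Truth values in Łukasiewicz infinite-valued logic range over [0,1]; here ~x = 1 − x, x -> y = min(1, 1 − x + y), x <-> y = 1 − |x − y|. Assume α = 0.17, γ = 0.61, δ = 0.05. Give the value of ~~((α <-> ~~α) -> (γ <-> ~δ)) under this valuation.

0.66

~α = 1 − 0.17 = 0.83
~~α = 1 − 0.83 = 0.17
α <-> ~~α = 1 − |0.17 − 0.17| = 1 − 0.00 = 1.00
~δ = 1 − 0.05 = 0.95
γ <-> ~δ = 1 − |0.61 − 0.95| = 1 − 0.34 = 0.66
(α <-> ~~α) -> (γ <-> ~δ) = min(1, 1 − 1.00 + 0.66) = min(1, 0.66) = 0.66
~((α <-> ~~α) -> (γ <-> ~δ)) = 1 − 0.66 = 0.34
~~((α <-> ~~α) -> (γ <-> ~δ)) = 1 − 0.34 = 0.66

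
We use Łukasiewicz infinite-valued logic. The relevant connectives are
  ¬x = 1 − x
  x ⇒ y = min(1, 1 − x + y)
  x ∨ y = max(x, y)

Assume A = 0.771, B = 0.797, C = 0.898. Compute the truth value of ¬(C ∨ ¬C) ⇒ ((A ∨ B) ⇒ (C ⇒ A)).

¬C = 1 − 0.898 = 0.102
C ∨ ¬C = max(0.898, 0.102) = 0.898
¬(C ∨ ¬C) = 1 − 0.898 = 0.102
A ∨ B = max(0.771, 0.797) = 0.797
C ⇒ A = min(1, 1 − 0.898 + 0.771) = min(1, 0.873) = 0.873
(A ∨ B) ⇒ (C ⇒ A) = min(1, 1 − 0.797 + 0.873) = min(1, 1.076) = 1.000
¬(C ∨ ¬C) ⇒ ((A ∨ B) ⇒ (C ⇒ A)) = min(1, 1 − 0.102 + 1.000) = min(1, 1.898) = 1.000

1.000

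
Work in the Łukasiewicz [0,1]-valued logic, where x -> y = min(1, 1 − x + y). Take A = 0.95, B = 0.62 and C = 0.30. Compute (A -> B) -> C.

0.63

A -> B = min(1, 1 − 0.95 + 0.62) = min(1, 0.67) = 0.67
(A -> B) -> C = min(1, 1 − 0.67 + 0.30) = min(1, 0.63) = 0.63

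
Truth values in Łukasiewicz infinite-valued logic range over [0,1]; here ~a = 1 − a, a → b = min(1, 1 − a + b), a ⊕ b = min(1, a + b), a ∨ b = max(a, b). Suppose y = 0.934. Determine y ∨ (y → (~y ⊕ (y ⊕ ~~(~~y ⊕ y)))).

1.000

~y = 1 − 0.934 = 0.066
~~y = 1 − 0.066 = 0.934
~~y ⊕ y = min(1, 0.934 + 0.934) = min(1, 1.868) = 1.000
~(~~y ⊕ y) = 1 − 1.000 = 0.000
~~(~~y ⊕ y) = 1 − 0.000 = 1.000
y ⊕ ~~(~~y ⊕ y) = min(1, 0.934 + 1.000) = min(1, 1.934) = 1.000
~y ⊕ (y ⊕ ~~(~~y ⊕ y)) = min(1, 0.066 + 1.000) = min(1, 1.066) = 1.000
y → (~y ⊕ (y ⊕ ~~(~~y ⊕ y))) = min(1, 1 − 0.934 + 1.000) = min(1, 1.066) = 1.000
y ∨ (y → (~y ⊕ (y ⊕ ~~(~~y ⊕ y)))) = max(0.934, 1.000) = 1.000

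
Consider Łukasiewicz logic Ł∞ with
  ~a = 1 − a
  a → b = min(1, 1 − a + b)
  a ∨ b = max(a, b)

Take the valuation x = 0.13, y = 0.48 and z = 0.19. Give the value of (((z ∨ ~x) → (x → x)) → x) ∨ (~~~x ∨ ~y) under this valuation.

~x = 1 − 0.13 = 0.87
z ∨ ~x = max(0.19, 0.87) = 0.87
x → x = min(1, 1 − 0.13 + 0.13) = min(1, 1.00) = 1.00
(z ∨ ~x) → (x → x) = min(1, 1 − 0.87 + 1.00) = min(1, 1.13) = 1.00
((z ∨ ~x) → (x → x)) → x = min(1, 1 − 1.00 + 0.13) = min(1, 0.13) = 0.13
~~x = 1 − 0.87 = 0.13
~~~x = 1 − 0.13 = 0.87
~y = 1 − 0.48 = 0.52
~~~x ∨ ~y = max(0.87, 0.52) = 0.87
(((z ∨ ~x) → (x → x)) → x) ∨ (~~~x ∨ ~y) = max(0.13, 0.87) = 0.87

0.87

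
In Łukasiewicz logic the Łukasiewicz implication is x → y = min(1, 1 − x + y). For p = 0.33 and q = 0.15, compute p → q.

0.82

p → q = min(1, 1 − 0.33 + 0.15) = min(1, 0.82) = 0.82
For comparison, the Gödel implication (1 if x ≤ y else y) would give 0.15.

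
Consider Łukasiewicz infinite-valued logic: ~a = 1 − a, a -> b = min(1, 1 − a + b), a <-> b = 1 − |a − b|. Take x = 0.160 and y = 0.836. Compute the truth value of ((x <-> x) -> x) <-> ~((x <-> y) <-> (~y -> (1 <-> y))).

x <-> x = 1 − |0.160 − 0.160| = 1 − 0.000 = 1.000
(x <-> x) -> x = min(1, 1 − 1.000 + 0.160) = min(1, 0.160) = 0.160
x <-> y = 1 − |0.160 − 0.836| = 1 − 0.676 = 0.324
~y = 1 − 0.836 = 0.164
1 <-> y = 1 − |1.000 − 0.836| = 1 − 0.164 = 0.836
~y -> (1 <-> y) = min(1, 1 − 0.164 + 0.836) = min(1, 1.672) = 1.000
(x <-> y) <-> (~y -> (1 <-> y)) = 1 − |0.324 − 1.000| = 1 − 0.676 = 0.324
~((x <-> y) <-> (~y -> (1 <-> y))) = 1 − 0.324 = 0.676
((x <-> x) -> x) <-> ~((x <-> y) <-> (~y -> (1 <-> y))) = 1 − |0.160 − 0.676| = 1 − 0.516 = 0.484

0.484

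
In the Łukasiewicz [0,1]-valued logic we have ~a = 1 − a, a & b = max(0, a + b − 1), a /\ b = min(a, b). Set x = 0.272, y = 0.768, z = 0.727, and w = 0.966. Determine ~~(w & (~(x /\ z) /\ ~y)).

0.198

x /\ z = min(0.272, 0.727) = 0.272
~(x /\ z) = 1 − 0.272 = 0.728
~y = 1 − 0.768 = 0.232
~(x /\ z) /\ ~y = min(0.728, 0.232) = 0.232
w & (~(x /\ z) /\ ~y) = max(0, 0.966 + 0.232 − 1) = max(0, 0.198) = 0.198
~(w & (~(x /\ z) /\ ~y)) = 1 − 0.198 = 0.802
~~(w & (~(x /\ z) /\ ~y)) = 1 − 0.802 = 0.198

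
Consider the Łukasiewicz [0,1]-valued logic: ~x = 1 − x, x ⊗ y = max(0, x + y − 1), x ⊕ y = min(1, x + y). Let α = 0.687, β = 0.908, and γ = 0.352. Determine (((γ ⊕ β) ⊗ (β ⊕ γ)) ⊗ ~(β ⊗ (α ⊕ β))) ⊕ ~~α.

0.779

γ ⊕ β = min(1, 0.352 + 0.908) = min(1, 1.260) = 1.000
β ⊕ γ = min(1, 0.908 + 0.352) = min(1, 1.260) = 1.000
(γ ⊕ β) ⊗ (β ⊕ γ) = max(0, 1.000 + 1.000 − 1) = max(0, 1.000) = 1.000
α ⊕ β = min(1, 0.687 + 0.908) = min(1, 1.595) = 1.000
β ⊗ (α ⊕ β) = max(0, 0.908 + 1.000 − 1) = max(0, 0.908) = 0.908
~(β ⊗ (α ⊕ β)) = 1 − 0.908 = 0.092
((γ ⊕ β) ⊗ (β ⊕ γ)) ⊗ ~(β ⊗ (α ⊕ β)) = max(0, 1.000 + 0.092 − 1) = max(0, 0.092) = 0.092
~α = 1 − 0.687 = 0.313
~~α = 1 − 0.313 = 0.687
(((γ ⊕ β) ⊗ (β ⊕ γ)) ⊗ ~(β ⊗ (α ⊕ β))) ⊕ ~~α = min(1, 0.092 + 0.687) = min(1, 0.779) = 0.779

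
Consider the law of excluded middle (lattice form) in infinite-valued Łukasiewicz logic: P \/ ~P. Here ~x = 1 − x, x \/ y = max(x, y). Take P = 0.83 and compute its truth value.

~P = 1 − 0.83 = 0.17
P \/ ~P = max(0.83, 0.17) = 0.83
(The value 0.83 < 1 shows this instance is not satisfied; not a Ł∞-tautology — its value is max(a, 1−a).)

0.83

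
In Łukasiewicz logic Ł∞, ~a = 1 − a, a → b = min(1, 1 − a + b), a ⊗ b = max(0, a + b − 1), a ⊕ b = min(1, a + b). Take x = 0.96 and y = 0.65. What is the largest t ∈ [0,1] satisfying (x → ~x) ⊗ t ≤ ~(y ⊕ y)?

~x = 1 − 0.96 = 0.04
x → ~x = min(1, 1 − 0.96 + 0.04) = min(1, 0.08) = 0.08
So the left factor is x → ~x = 0.08.
y ⊕ y = min(1, 0.65 + 0.65) = min(1, 1.30) = 1.00
~(y ⊕ y) = 1 − 1.00 = 0.00
So the right-hand bound is ~(y ⊕ y) = 0.00.
The residuum of the Łukasiewicz t-norm gives the supremum: min(1, 1 − 0.08 + 0.00).
1 − 0.08 + 0.00 = 0.92, so t = min(1, 0.92) = 0.92.
Check: 0.08 ⊗ 0.92 = max(0, 0.00) = 0.00 ≤ 0.00.

0.92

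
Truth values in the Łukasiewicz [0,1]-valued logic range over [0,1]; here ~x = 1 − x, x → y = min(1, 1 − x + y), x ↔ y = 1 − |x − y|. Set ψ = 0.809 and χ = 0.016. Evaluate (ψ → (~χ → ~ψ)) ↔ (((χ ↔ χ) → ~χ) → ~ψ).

0.809

~χ = 1 − 0.016 = 0.984
~ψ = 1 − 0.809 = 0.191
~χ → ~ψ = min(1, 1 − 0.984 + 0.191) = min(1, 0.207) = 0.207
ψ → (~χ → ~ψ) = min(1, 1 − 0.809 + 0.207) = min(1, 0.398) = 0.398
χ ↔ χ = 1 − |0.016 − 0.016| = 1 − 0.000 = 1.000
(χ ↔ χ) → ~χ = min(1, 1 − 1.000 + 0.984) = min(1, 0.984) = 0.984
((χ ↔ χ) → ~χ) → ~ψ = min(1, 1 − 0.984 + 0.191) = min(1, 0.207) = 0.207
(ψ → (~χ → ~ψ)) ↔ (((χ ↔ χ) → ~χ) → ~ψ) = 1 − |0.398 − 0.207| = 1 − 0.191 = 0.809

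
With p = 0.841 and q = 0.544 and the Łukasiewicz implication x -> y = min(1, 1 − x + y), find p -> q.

0.703

p -> q = min(1, 1 − 0.841 + 0.544) = min(1, 0.703) = 0.703
For comparison, the Gödel implication (1 if x ≤ y else y) would give 0.544.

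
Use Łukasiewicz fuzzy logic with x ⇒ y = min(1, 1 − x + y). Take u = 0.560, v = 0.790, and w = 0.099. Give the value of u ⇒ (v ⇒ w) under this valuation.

v ⇒ w = min(1, 1 − 0.790 + 0.099) = min(1, 0.309) = 0.309
u ⇒ (v ⇒ w) = min(1, 1 − 0.560 + 0.309) = min(1, 0.749) = 0.749

0.749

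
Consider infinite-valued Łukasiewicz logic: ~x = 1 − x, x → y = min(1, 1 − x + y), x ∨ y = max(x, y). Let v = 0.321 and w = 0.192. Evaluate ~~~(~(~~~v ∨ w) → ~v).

~v = 1 − 0.321 = 0.679
~~v = 1 − 0.679 = 0.321
~~~v = 1 − 0.321 = 0.679
~~~v ∨ w = max(0.679, 0.192) = 0.679
~(~~~v ∨ w) = 1 − 0.679 = 0.321
~(~~~v ∨ w) → ~v = min(1, 1 − 0.321 + 0.679) = min(1, 1.358) = 1.000
~(~(~~~v ∨ w) → ~v) = 1 − 1.000 = 0.000
~~(~(~~~v ∨ w) → ~v) = 1 − 0.000 = 1.000
~~~(~(~~~v ∨ w) → ~v) = 1 − 1.000 = 0.000

0.000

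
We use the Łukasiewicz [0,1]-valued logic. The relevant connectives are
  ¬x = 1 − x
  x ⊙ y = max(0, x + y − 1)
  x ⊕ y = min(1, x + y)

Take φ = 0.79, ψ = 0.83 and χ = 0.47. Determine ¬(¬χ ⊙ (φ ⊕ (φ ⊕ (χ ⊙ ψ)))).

¬χ = 1 − 0.47 = 0.53
χ ⊙ ψ = max(0, 0.47 + 0.83 − 1) = max(0, 0.30) = 0.30
φ ⊕ (χ ⊙ ψ) = min(1, 0.79 + 0.30) = min(1, 1.09) = 1.00
φ ⊕ (φ ⊕ (χ ⊙ ψ)) = min(1, 0.79 + 1.00) = min(1, 1.79) = 1.00
¬χ ⊙ (φ ⊕ (φ ⊕ (χ ⊙ ψ))) = max(0, 0.53 + 1.00 − 1) = max(0, 0.53) = 0.53
¬(¬χ ⊙ (φ ⊕ (φ ⊕ (χ ⊙ ψ)))) = 1 − 0.53 = 0.47

0.47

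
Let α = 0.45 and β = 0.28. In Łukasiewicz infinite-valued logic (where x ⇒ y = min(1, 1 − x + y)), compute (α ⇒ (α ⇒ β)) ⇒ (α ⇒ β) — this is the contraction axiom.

0.83

α ⇒ β = min(1, 1 − 0.45 + 0.28) = min(1, 0.83) = 0.83
α ⇒ (α ⇒ β) = min(1, 1 − 0.45 + 0.83) = min(1, 1.38) = 1.00
(α ⇒ (α ⇒ β)) ⇒ (α ⇒ β) = min(1, 1 − 1.00 + 0.83) = min(1, 0.83) = 0.83
(The value 0.83 < 1 shows this instance is not satisfied; fails in Ł∞ (the t-norm is not idempotent).)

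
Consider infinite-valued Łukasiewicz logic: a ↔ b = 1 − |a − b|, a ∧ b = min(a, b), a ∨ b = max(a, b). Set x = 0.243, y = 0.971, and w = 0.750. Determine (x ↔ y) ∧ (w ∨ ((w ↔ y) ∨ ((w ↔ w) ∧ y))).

x ↔ y = 1 − |0.243 − 0.971| = 1 − 0.728 = 0.272
w ↔ y = 1 − |0.750 − 0.971| = 1 − 0.221 = 0.779
w ↔ w = 1 − |0.750 − 0.750| = 1 − 0.000 = 1.000
(w ↔ w) ∧ y = min(1.000, 0.971) = 0.971
(w ↔ y) ∨ ((w ↔ w) ∧ y) = max(0.779, 0.971) = 0.971
w ∨ ((w ↔ y) ∨ ((w ↔ w) ∧ y)) = max(0.750, 0.971) = 0.971
(x ↔ y) ∧ (w ∨ ((w ↔ y) ∨ ((w ↔ w) ∧ y))) = min(0.272, 0.971) = 0.272

0.272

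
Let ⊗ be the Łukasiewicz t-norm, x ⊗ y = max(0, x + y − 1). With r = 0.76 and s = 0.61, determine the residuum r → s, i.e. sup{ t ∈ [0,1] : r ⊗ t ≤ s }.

0.85

The residuum of the Łukasiewicz t-norm gives the supremum: min(1, 1 − 0.76 + 0.61).
1 − 0.76 + 0.61 = 0.85, so t = min(1, 0.85) = 0.85.
Check: 0.76 ⊗ 0.85 = max(0, 0.61) = 0.61 ≤ 0.61.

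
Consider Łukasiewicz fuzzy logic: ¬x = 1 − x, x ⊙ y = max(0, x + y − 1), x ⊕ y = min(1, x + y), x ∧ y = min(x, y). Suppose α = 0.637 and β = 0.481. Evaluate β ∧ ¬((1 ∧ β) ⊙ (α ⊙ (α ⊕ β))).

0.481

1 ∧ β = min(1.000, 0.481) = 0.481
α ⊕ β = min(1, 0.637 + 0.481) = min(1, 1.118) = 1.000
α ⊙ (α ⊕ β) = max(0, 0.637 + 1.000 − 1) = max(0, 0.637) = 0.637
(1 ∧ β) ⊙ (α ⊙ (α ⊕ β)) = max(0, 0.481 + 0.637 − 1) = max(0, 0.118) = 0.118
¬((1 ∧ β) ⊙ (α ⊙ (α ⊕ β))) = 1 − 0.118 = 0.882
β ∧ ¬((1 ∧ β) ⊙ (α ⊙ (α ⊕ β))) = min(0.481, 0.882) = 0.481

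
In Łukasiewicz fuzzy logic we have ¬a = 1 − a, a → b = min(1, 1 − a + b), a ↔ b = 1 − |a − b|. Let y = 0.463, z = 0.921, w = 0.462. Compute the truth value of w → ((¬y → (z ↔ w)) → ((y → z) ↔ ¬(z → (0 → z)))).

0.538

¬y = 1 − 0.463 = 0.537
z ↔ w = 1 − |0.921 − 0.462| = 1 − 0.459 = 0.541
¬y → (z ↔ w) = min(1, 1 − 0.537 + 0.541) = min(1, 1.004) = 1.000
y → z = min(1, 1 − 0.463 + 0.921) = min(1, 1.458) = 1.000
0 → z = min(1, 1 − 0.000 + 0.921) = min(1, 1.921) = 1.000
z → (0 → z) = min(1, 1 − 0.921 + 1.000) = min(1, 1.079) = 1.000
¬(z → (0 → z)) = 1 − 1.000 = 0.000
(y → z) ↔ ¬(z → (0 → z)) = 1 − |1.000 − 0.000| = 1 − 1.000 = 0.000
(¬y → (z ↔ w)) → ((y → z) ↔ ¬(z → (0 → z))) = min(1, 1 − 1.000 + 0.000) = min(1, 0.000) = 0.000
w → ((¬y → (z ↔ w)) → ((y → z) ↔ ¬(z → (0 → z)))) = min(1, 1 − 0.462 + 0.000) = min(1, 0.538) = 0.538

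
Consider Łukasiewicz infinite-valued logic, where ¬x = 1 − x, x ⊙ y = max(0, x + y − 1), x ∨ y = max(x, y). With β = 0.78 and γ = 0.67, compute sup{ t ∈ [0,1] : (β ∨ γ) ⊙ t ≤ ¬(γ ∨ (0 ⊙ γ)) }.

β ∨ γ = max(0.78, 0.67) = 0.78
So the left factor is β ∨ γ = 0.78.
0 ⊙ γ = max(0, 0.00 + 0.67 − 1) = max(0, -0.33) = 0.00
γ ∨ (0 ⊙ γ) = max(0.67, 0.00) = 0.67
¬(γ ∨ (0 ⊙ γ)) = 1 − 0.67 = 0.33
So the right-hand bound is ¬(γ ∨ (0 ⊙ γ)) = 0.33.
The residuum of the Łukasiewicz t-norm gives the supremum: min(1, 1 − 0.78 + 0.33).
1 − 0.78 + 0.33 = 0.55, so t = min(1, 0.55) = 0.55.
Check: 0.78 ⊙ 0.55 = max(0, 0.33) = 0.33 ≤ 0.33.

0.55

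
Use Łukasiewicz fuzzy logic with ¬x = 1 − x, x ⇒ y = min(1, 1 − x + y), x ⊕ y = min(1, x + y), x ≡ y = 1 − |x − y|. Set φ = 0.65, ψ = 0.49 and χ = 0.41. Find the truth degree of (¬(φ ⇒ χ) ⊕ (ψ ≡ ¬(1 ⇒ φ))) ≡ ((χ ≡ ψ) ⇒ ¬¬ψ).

0.57

φ ⇒ χ = min(1, 1 − 0.65 + 0.41) = min(1, 0.76) = 0.76
¬(φ ⇒ χ) = 1 − 0.76 = 0.24
1 ⇒ φ = min(1, 1 − 1.00 + 0.65) = min(1, 0.65) = 0.65
¬(1 ⇒ φ) = 1 − 0.65 = 0.35
ψ ≡ ¬(1 ⇒ φ) = 1 − |0.49 − 0.35| = 1 − 0.14 = 0.86
¬(φ ⇒ χ) ⊕ (ψ ≡ ¬(1 ⇒ φ)) = min(1, 0.24 + 0.86) = min(1, 1.10) = 1.00
χ ≡ ψ = 1 − |0.41 − 0.49| = 1 − 0.08 = 0.92
¬ψ = 1 − 0.49 = 0.51
¬¬ψ = 1 − 0.51 = 0.49
(χ ≡ ψ) ⇒ ¬¬ψ = min(1, 1 − 0.92 + 0.49) = min(1, 0.57) = 0.57
(¬(φ ⇒ χ) ⊕ (ψ ≡ ¬(1 ⇒ φ))) ≡ ((χ ≡ ψ) ⇒ ¬¬ψ) = 1 − |1.00 − 0.57| = 1 − 0.43 = 0.57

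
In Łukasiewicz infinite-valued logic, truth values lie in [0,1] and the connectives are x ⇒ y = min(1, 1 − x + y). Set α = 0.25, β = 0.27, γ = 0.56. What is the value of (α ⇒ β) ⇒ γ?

α ⇒ β = min(1, 1 − 0.25 + 0.27) = min(1, 1.02) = 1.00
(α ⇒ β) ⇒ γ = min(1, 1 − 1.00 + 0.56) = min(1, 0.56) = 0.56

0.56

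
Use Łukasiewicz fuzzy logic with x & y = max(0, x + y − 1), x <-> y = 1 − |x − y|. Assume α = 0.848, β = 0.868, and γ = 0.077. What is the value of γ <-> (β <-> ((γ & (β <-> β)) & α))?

β <-> β = 1 − |0.868 − 0.868| = 1 − 0.000 = 1.000
γ & (β <-> β) = max(0, 0.077 + 1.000 − 1) = max(0, 0.077) = 0.077
(γ & (β <-> β)) & α = max(0, 0.077 + 0.848 − 1) = max(0, -0.075) = 0.000
β <-> ((γ & (β <-> β)) & α) = 1 − |0.868 − 0.000| = 1 − 0.868 = 0.132
γ <-> (β <-> ((γ & (β <-> β)) & α)) = 1 − |0.077 − 0.132| = 1 − 0.055 = 0.945

0.945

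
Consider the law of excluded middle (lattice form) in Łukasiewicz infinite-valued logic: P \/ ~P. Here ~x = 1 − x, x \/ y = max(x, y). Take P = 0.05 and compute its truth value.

~P = 1 − 0.05 = 0.95
P \/ ~P = max(0.05, 0.95) = 0.95
(The value 0.95 < 1 shows this instance is not satisfied; not a Ł∞-tautology — its value is max(a, 1−a).)

0.95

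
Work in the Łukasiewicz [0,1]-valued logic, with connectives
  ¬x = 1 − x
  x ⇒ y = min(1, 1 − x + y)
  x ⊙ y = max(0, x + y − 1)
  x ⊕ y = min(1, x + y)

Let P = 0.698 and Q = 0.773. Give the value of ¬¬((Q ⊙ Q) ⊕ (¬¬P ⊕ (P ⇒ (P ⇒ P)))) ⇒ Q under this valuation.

Q ⊙ Q = max(0, 0.773 + 0.773 − 1) = max(0, 0.546) = 0.546
¬P = 1 − 0.698 = 0.302
¬¬P = 1 − 0.302 = 0.698
P ⇒ P = min(1, 1 − 0.698 + 0.698) = min(1, 1.000) = 1.000
P ⇒ (P ⇒ P) = min(1, 1 − 0.698 + 1.000) = min(1, 1.302) = 1.000
¬¬P ⊕ (P ⇒ (P ⇒ P)) = min(1, 0.698 + 1.000) = min(1, 1.698) = 1.000
(Q ⊙ Q) ⊕ (¬¬P ⊕ (P ⇒ (P ⇒ P))) = min(1, 0.546 + 1.000) = min(1, 1.546) = 1.000
¬((Q ⊙ Q) ⊕ (¬¬P ⊕ (P ⇒ (P ⇒ P)))) = 1 − 1.000 = 0.000
¬¬((Q ⊙ Q) ⊕ (¬¬P ⊕ (P ⇒ (P ⇒ P)))) = 1 − 0.000 = 1.000
¬¬((Q ⊙ Q) ⊕ (¬¬P ⊕ (P ⇒ (P ⇒ P)))) ⇒ Q = min(1, 1 − 1.000 + 0.773) = min(1, 0.773) = 0.773

0.773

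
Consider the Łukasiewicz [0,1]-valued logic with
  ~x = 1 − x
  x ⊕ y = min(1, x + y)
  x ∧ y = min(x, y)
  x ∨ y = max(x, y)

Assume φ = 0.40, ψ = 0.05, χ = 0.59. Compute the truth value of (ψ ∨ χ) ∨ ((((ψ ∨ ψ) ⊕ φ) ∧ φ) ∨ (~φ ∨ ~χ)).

ψ ∨ χ = max(0.05, 0.59) = 0.59
ψ ∨ ψ = max(0.05, 0.05) = 0.05
(ψ ∨ ψ) ⊕ φ = min(1, 0.05 + 0.40) = min(1, 0.45) = 0.45
((ψ ∨ ψ) ⊕ φ) ∧ φ = min(0.45, 0.40) = 0.40
~φ = 1 − 0.40 = 0.60
~χ = 1 − 0.59 = 0.41
~φ ∨ ~χ = max(0.60, 0.41) = 0.60
(((ψ ∨ ψ) ⊕ φ) ∧ φ) ∨ (~φ ∨ ~χ) = max(0.40, 0.60) = 0.60
(ψ ∨ χ) ∨ ((((ψ ∨ ψ) ⊕ φ) ∧ φ) ∨ (~φ ∨ ~χ)) = max(0.59, 0.60) = 0.60

0.60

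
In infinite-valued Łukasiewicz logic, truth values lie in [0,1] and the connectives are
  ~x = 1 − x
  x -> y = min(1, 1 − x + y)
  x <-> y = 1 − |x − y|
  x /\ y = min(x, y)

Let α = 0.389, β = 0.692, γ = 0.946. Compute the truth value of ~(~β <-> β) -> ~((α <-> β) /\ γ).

0.919

~β = 1 − 0.692 = 0.308
~β <-> β = 1 − |0.308 − 0.692| = 1 − 0.384 = 0.616
~(~β <-> β) = 1 − 0.616 = 0.384
α <-> β = 1 − |0.389 − 0.692| = 1 − 0.303 = 0.697
(α <-> β) /\ γ = min(0.697, 0.946) = 0.697
~((α <-> β) /\ γ) = 1 − 0.697 = 0.303
~(~β <-> β) -> ~((α <-> β) /\ γ) = min(1, 1 − 0.384 + 0.303) = min(1, 0.919) = 0.919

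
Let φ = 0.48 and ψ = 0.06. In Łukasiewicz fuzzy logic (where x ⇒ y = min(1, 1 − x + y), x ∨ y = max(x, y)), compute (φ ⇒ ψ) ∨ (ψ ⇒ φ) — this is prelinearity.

1.00

φ ⇒ ψ = min(1, 1 − 0.48 + 0.06) = min(1, 0.58) = 0.58
ψ ⇒ φ = min(1, 1 − 0.06 + 0.48) = min(1, 1.42) = 1.00
(φ ⇒ ψ) ∨ (ψ ⇒ φ) = max(0.58, 1.00) = 1.00
(As expected: a Ł∞-tautology — holds in every MV-chain.)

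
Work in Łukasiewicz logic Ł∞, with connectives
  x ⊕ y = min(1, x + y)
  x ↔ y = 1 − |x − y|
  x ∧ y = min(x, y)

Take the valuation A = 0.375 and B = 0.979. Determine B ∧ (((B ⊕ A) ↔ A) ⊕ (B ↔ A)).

0.771

B ⊕ A = min(1, 0.979 + 0.375) = min(1, 1.354) = 1.000
(B ⊕ A) ↔ A = 1 − |1.000 − 0.375| = 1 − 0.625 = 0.375
B ↔ A = 1 − |0.979 − 0.375| = 1 − 0.604 = 0.396
((B ⊕ A) ↔ A) ⊕ (B ↔ A) = min(1, 0.375 + 0.396) = min(1, 0.771) = 0.771
B ∧ (((B ⊕ A) ↔ A) ⊕ (B ↔ A)) = min(0.979, 0.771) = 0.771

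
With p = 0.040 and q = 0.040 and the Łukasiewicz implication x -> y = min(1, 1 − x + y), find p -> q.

1.000

p -> q = min(1, 1 − 0.040 + 0.040) = min(1, 1.000) = 1.000
For comparison, the Gödel implication (1 if x ≤ y else y) would give 1.000.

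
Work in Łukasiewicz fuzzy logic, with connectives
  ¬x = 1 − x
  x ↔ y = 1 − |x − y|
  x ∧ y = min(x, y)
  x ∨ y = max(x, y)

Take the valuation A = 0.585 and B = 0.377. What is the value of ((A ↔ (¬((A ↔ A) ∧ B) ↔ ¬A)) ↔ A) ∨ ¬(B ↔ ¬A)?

A ↔ A = 1 − |0.585 − 0.585| = 1 − 0.000 = 1.000
(A ↔ A) ∧ B = min(1.000, 0.377) = 0.377
¬((A ↔ A) ∧ B) = 1 − 0.377 = 0.623
¬A = 1 − 0.585 = 0.415
¬((A ↔ A) ∧ B) ↔ ¬A = 1 − |0.623 − 0.415| = 1 − 0.208 = 0.792
A ↔ (¬((A ↔ A) ∧ B) ↔ ¬A) = 1 − |0.585 − 0.792| = 1 − 0.207 = 0.793
(A ↔ (¬((A ↔ A) ∧ B) ↔ ¬A)) ↔ A = 1 − |0.793 − 0.585| = 1 − 0.208 = 0.792
B ↔ ¬A = 1 − |0.377 − 0.415| = 1 − 0.038 = 0.962
¬(B ↔ ¬A) = 1 − 0.962 = 0.038
((A ↔ (¬((A ↔ A) ∧ B) ↔ ¬A)) ↔ A) ∨ ¬(B ↔ ¬A) = max(0.792, 0.038) = 0.792

0.792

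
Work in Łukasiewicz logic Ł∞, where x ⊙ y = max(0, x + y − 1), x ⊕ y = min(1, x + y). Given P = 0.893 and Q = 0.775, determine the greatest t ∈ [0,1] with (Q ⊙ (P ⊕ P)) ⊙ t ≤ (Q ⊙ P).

P ⊕ P = min(1, 0.893 + 0.893) = min(1, 1.786) = 1.000
Q ⊙ (P ⊕ P) = max(0, 0.775 + 1.000 − 1) = max(0, 0.775) = 0.775
So the left factor is Q ⊙ (P ⊕ P) = 0.775.
Q ⊙ P = max(0, 0.775 + 0.893 − 1) = max(0, 0.668) = 0.668
So the right-hand bound is Q ⊙ P = 0.668.
The residuum of the Łukasiewicz t-norm gives the supremum: min(1, 1 − 0.775 + 0.668).
1 − 0.775 + 0.668 = 0.893, so t = min(1, 0.893) = 0.893.
Check: 0.775 ⊙ 0.893 = max(0, 0.668) = 0.668 ≤ 0.668.

0.893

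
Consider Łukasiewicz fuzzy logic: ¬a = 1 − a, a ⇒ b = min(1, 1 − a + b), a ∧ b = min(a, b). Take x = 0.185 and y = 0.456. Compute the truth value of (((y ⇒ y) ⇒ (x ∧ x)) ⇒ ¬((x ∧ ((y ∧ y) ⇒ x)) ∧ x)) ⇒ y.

y ⇒ y = min(1, 1 − 0.456 + 0.456) = min(1, 1.000) = 1.000
x ∧ x = min(0.185, 0.185) = 0.185
(y ⇒ y) ⇒ (x ∧ x) = min(1, 1 − 1.000 + 0.185) = min(1, 0.185) = 0.185
y ∧ y = min(0.456, 0.456) = 0.456
(y ∧ y) ⇒ x = min(1, 1 − 0.456 + 0.185) = min(1, 0.729) = 0.729
x ∧ ((y ∧ y) ⇒ x) = min(0.185, 0.729) = 0.185
(x ∧ ((y ∧ y) ⇒ x)) ∧ x = min(0.185, 0.185) = 0.185
¬((x ∧ ((y ∧ y) ⇒ x)) ∧ x) = 1 − 0.185 = 0.815
((y ⇒ y) ⇒ (x ∧ x)) ⇒ ¬((x ∧ ((y ∧ y) ⇒ x)) ∧ x) = min(1, 1 − 0.185 + 0.815) = min(1, 1.630) = 1.000
(((y ⇒ y) ⇒ (x ∧ x)) ⇒ ¬((x ∧ ((y ∧ y) ⇒ x)) ∧ x)) ⇒ y = min(1, 1 − 1.000 + 0.456) = min(1, 0.456) = 0.456

0.456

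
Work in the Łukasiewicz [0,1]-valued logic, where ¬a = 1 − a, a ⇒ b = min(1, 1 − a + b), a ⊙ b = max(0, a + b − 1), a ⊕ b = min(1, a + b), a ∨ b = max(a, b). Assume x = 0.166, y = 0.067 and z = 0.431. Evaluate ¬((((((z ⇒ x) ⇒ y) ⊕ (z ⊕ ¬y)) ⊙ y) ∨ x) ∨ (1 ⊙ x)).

z ⇒ x = min(1, 1 − 0.431 + 0.166) = min(1, 0.735) = 0.735
(z ⇒ x) ⇒ y = min(1, 1 − 0.735 + 0.067) = min(1, 0.332) = 0.332
¬y = 1 − 0.067 = 0.933
z ⊕ ¬y = min(1, 0.431 + 0.933) = min(1, 1.364) = 1.000
((z ⇒ x) ⇒ y) ⊕ (z ⊕ ¬y) = min(1, 0.332 + 1.000) = min(1, 1.332) = 1.000
(((z ⇒ x) ⇒ y) ⊕ (z ⊕ ¬y)) ⊙ y = max(0, 1.000 + 0.067 − 1) = max(0, 0.067) = 0.067
((((z ⇒ x) ⇒ y) ⊕ (z ⊕ ¬y)) ⊙ y) ∨ x = max(0.067, 0.166) = 0.166
1 ⊙ x = max(0, 1.000 + 0.166 − 1) = max(0, 0.166) = 0.166
(((((z ⇒ x) ⇒ y) ⊕ (z ⊕ ¬y)) ⊙ y) ∨ x) ∨ (1 ⊙ x) = max(0.166, 0.166) = 0.166
¬((((((z ⇒ x) ⇒ y) ⊕ (z ⊕ ¬y)) ⊙ y) ∨ x) ∨ (1 ⊙ x)) = 1 − 0.166 = 0.834

0.834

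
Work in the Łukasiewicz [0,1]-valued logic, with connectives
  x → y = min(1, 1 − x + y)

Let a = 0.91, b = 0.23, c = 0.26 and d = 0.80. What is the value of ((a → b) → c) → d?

a → b = min(1, 1 − 0.91 + 0.23) = min(1, 0.32) = 0.32
(a → b) → c = min(1, 1 − 0.32 + 0.26) = min(1, 0.94) = 0.94
((a → b) → c) → d = min(1, 1 − 0.94 + 0.80) = min(1, 0.86) = 0.86

0.86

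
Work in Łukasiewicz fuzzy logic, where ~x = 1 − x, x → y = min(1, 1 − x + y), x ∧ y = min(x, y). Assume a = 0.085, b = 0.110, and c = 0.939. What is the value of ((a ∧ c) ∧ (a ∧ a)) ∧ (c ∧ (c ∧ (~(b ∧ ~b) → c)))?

a ∧ c = min(0.085, 0.939) = 0.085
a ∧ a = min(0.085, 0.085) = 0.085
(a ∧ c) ∧ (a ∧ a) = min(0.085, 0.085) = 0.085
~b = 1 − 0.110 = 0.890
b ∧ ~b = min(0.110, 0.890) = 0.110
~(b ∧ ~b) = 1 − 0.110 = 0.890
~(b ∧ ~b) → c = min(1, 1 − 0.890 + 0.939) = min(1, 1.049) = 1.000
c ∧ (~(b ∧ ~b) → c) = min(0.939, 1.000) = 0.939
c ∧ (c ∧ (~(b ∧ ~b) → c)) = min(0.939, 0.939) = 0.939
((a ∧ c) ∧ (a ∧ a)) ∧ (c ∧ (c ∧ (~(b ∧ ~b) → c))) = min(0.085, 0.939) = 0.085

0.085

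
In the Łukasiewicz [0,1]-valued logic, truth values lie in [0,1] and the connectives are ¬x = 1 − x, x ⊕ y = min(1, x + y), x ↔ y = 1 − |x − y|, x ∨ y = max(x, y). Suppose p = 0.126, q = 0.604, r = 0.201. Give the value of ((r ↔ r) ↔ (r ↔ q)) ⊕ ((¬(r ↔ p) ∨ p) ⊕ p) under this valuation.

0.849

r ↔ r = 1 − |0.201 − 0.201| = 1 − 0.000 = 1.000
r ↔ q = 1 − |0.201 − 0.604| = 1 − 0.403 = 0.597
(r ↔ r) ↔ (r ↔ q) = 1 − |1.000 − 0.597| = 1 − 0.403 = 0.597
r ↔ p = 1 − |0.201 − 0.126| = 1 − 0.075 = 0.925
¬(r ↔ p) = 1 − 0.925 = 0.075
¬(r ↔ p) ∨ p = max(0.075, 0.126) = 0.126
(¬(r ↔ p) ∨ p) ⊕ p = min(1, 0.126 + 0.126) = min(1, 0.252) = 0.252
((r ↔ r) ↔ (r ↔ q)) ⊕ ((¬(r ↔ p) ∨ p) ⊕ p) = min(1, 0.597 + 0.252) = min(1, 0.849) = 0.849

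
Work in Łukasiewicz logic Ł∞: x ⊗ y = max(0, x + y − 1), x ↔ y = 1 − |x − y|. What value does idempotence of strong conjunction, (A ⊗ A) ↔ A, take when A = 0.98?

A ⊗ A = max(0, 0.98 + 0.98 − 1) = max(0, 0.96) = 0.96
(A ⊗ A) ↔ A = 1 − |0.96 − 0.98| = 1 − 0.02 = 0.98
(The value 0.98 < 1 shows this instance is not satisfied; fails in Ł∞ since a ⊗ a = max(0, 2a−1) ≠ a in general.)

0.98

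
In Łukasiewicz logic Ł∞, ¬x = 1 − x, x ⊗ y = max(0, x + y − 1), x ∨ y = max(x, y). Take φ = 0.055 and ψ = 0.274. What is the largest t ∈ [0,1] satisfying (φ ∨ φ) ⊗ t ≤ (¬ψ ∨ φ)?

φ ∨ φ = max(0.055, 0.055) = 0.055
So the left factor is φ ∨ φ = 0.055.
¬ψ = 1 − 0.274 = 0.726
¬ψ ∨ φ = max(0.726, 0.055) = 0.726
So the right-hand bound is ¬ψ ∨ φ = 0.726.
The residuum of the Łukasiewicz t-norm gives the supremum: min(1, 1 − 0.055 + 0.726).
1 − 0.055 + 0.726 = 1.671, so t = min(1, 1.671) = 1.000.
Check: 0.055 ⊗ 1.000 = max(0, 0.055) = 0.055 ≤ 0.726.

1.000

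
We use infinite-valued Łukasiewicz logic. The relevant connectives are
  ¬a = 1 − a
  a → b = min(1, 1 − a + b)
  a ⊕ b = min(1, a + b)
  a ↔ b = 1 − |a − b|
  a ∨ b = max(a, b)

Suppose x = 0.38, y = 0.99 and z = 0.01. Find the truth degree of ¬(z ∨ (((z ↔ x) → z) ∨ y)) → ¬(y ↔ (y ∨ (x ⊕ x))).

z ↔ x = 1 − |0.01 − 0.38| = 1 − 0.37 = 0.63
(z ↔ x) → z = min(1, 1 − 0.63 + 0.01) = min(1, 0.38) = 0.38
((z ↔ x) → z) ∨ y = max(0.38, 0.99) = 0.99
z ∨ (((z ↔ x) → z) ∨ y) = max(0.01, 0.99) = 0.99
¬(z ∨ (((z ↔ x) → z) ∨ y)) = 1 − 0.99 = 0.01
x ⊕ x = min(1, 0.38 + 0.38) = min(1, 0.76) = 0.76
y ∨ (x ⊕ x) = max(0.99, 0.76) = 0.99
y ↔ (y ∨ (x ⊕ x)) = 1 − |0.99 − 0.99| = 1 − 0.00 = 1.00
¬(y ↔ (y ∨ (x ⊕ x))) = 1 − 1.00 = 0.00
¬(z ∨ (((z ↔ x) → z) ∨ y)) → ¬(y ↔ (y ∨ (x ⊕ x))) = min(1, 1 − 0.01 + 0.00) = min(1, 0.99) = 0.99

0.99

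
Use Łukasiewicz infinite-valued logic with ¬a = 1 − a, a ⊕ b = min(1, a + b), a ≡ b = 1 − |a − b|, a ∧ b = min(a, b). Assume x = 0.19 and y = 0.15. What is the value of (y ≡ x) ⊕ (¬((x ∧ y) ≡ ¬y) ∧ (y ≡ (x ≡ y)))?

y ≡ x = 1 − |0.15 − 0.19| = 1 − 0.04 = 0.96
x ∧ y = min(0.19, 0.15) = 0.15
¬y = 1 − 0.15 = 0.85
(x ∧ y) ≡ ¬y = 1 − |0.15 − 0.85| = 1 − 0.70 = 0.30
¬((x ∧ y) ≡ ¬y) = 1 − 0.30 = 0.70
x ≡ y = 1 − |0.19 − 0.15| = 1 − 0.04 = 0.96
y ≡ (x ≡ y) = 1 − |0.15 − 0.96| = 1 − 0.81 = 0.19
¬((x ∧ y) ≡ ¬y) ∧ (y ≡ (x ≡ y)) = min(0.70, 0.19) = 0.19
(y ≡ x) ⊕ (¬((x ∧ y) ≡ ¬y) ∧ (y ≡ (x ≡ y))) = min(1, 0.96 + 0.19) = min(1, 1.15) = 1.00

1.00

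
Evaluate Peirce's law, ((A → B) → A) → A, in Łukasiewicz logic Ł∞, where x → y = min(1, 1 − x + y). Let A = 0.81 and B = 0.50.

A → B = min(1, 1 − 0.81 + 0.50) = min(1, 0.69) = 0.69
(A → B) → A = min(1, 1 − 0.69 + 0.81) = min(1, 1.12) = 1.00
((A → B) → A) → A = min(1, 1 − 1.00 + 0.81) = min(1, 0.81) = 0.81
(The value 0.81 < 1 shows this instance is not satisfied; not a Ł∞-tautology in general.)

0.81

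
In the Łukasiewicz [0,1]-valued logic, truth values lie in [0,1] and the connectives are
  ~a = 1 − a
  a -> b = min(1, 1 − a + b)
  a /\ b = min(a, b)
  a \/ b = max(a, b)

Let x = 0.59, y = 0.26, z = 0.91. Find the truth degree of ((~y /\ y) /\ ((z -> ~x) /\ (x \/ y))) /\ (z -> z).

~y = 1 − 0.26 = 0.74
~y /\ y = min(0.74, 0.26) = 0.26
~x = 1 − 0.59 = 0.41
z -> ~x = min(1, 1 − 0.91 + 0.41) = min(1, 0.50) = 0.50
x \/ y = max(0.59, 0.26) = 0.59
(z -> ~x) /\ (x \/ y) = min(0.50, 0.59) = 0.50
(~y /\ y) /\ ((z -> ~x) /\ (x \/ y)) = min(0.26, 0.50) = 0.26
z -> z = min(1, 1 − 0.91 + 0.91) = min(1, 1.00) = 1.00
((~y /\ y) /\ ((z -> ~x) /\ (x \/ y))) /\ (z -> z) = min(0.26, 1.00) = 0.26

0.26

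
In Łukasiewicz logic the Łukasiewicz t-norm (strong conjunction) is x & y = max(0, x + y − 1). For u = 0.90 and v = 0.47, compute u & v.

u & v = max(0, 0.90 + 0.47 − 1) = max(0, 0.37) = 0.37
For comparison, the Gödel (minimum) t-norm min(x, y) would give 0.47.

0.37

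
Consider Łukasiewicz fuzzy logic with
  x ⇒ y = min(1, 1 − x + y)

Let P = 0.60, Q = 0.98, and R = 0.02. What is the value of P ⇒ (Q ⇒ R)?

Q ⇒ R = min(1, 1 − 0.98 + 0.02) = min(1, 0.04) = 0.04
P ⇒ (Q ⇒ R) = min(1, 1 − 0.60 + 0.04) = min(1, 0.44) = 0.44

0.44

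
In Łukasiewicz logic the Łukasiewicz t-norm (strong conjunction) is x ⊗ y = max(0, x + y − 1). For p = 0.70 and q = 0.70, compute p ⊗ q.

p ⊗ q = max(0, 0.70 + 0.70 − 1) = max(0, 0.40) = 0.40
For comparison, the Gödel (minimum) t-norm min(x, y) would give 0.70.

0.40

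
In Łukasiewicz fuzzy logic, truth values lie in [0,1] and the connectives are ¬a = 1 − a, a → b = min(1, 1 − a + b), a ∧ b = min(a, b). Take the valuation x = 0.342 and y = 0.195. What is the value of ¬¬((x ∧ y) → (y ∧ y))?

x ∧ y = min(0.342, 0.195) = 0.195
y ∧ y = min(0.195, 0.195) = 0.195
(x ∧ y) → (y ∧ y) = min(1, 1 − 0.195 + 0.195) = min(1, 1.000) = 1.000
¬((x ∧ y) → (y ∧ y)) = 1 − 1.000 = 0.000
¬¬((x ∧ y) → (y ∧ y)) = 1 − 0.000 = 1.000

1.000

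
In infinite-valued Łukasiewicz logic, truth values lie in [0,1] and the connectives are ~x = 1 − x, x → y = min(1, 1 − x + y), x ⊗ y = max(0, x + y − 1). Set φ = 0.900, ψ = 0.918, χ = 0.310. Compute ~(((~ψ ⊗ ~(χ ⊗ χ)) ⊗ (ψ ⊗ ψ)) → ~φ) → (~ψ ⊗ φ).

1.000

~ψ = 1 − 0.918 = 0.082
χ ⊗ χ = max(0, 0.310 + 0.310 − 1) = max(0, -0.380) = 0.000
~(χ ⊗ χ) = 1 − 0.000 = 1.000
~ψ ⊗ ~(χ ⊗ χ) = max(0, 0.082 + 1.000 − 1) = max(0, 0.082) = 0.082
ψ ⊗ ψ = max(0, 0.918 + 0.918 − 1) = max(0, 0.836) = 0.836
(~ψ ⊗ ~(χ ⊗ χ)) ⊗ (ψ ⊗ ψ) = max(0, 0.082 + 0.836 − 1) = max(0, -0.082) = 0.000
~φ = 1 − 0.900 = 0.100
((~ψ ⊗ ~(χ ⊗ χ)) ⊗ (ψ ⊗ ψ)) → ~φ = min(1, 1 − 0.000 + 0.100) = min(1, 1.100) = 1.000
~(((~ψ ⊗ ~(χ ⊗ χ)) ⊗ (ψ ⊗ ψ)) → ~φ) = 1 − 1.000 = 0.000
~ψ ⊗ φ = max(0, 0.082 + 0.900 − 1) = max(0, -0.018) = 0.000
~(((~ψ ⊗ ~(χ ⊗ χ)) ⊗ (ψ ⊗ ψ)) → ~φ) → (~ψ ⊗ φ) = min(1, 1 − 0.000 + 0.000) = min(1, 1.000) = 1.000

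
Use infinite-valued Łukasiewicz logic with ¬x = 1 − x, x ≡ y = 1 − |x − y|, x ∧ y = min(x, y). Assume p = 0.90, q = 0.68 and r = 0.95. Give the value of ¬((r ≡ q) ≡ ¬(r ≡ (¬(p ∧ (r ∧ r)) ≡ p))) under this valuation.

r ≡ q = 1 − |0.95 − 0.68| = 1 − 0.27 = 0.73
r ∧ r = min(0.95, 0.95) = 0.95
p ∧ (r ∧ r) = min(0.90, 0.95) = 0.90
¬(p ∧ (r ∧ r)) = 1 − 0.90 = 0.10
¬(p ∧ (r ∧ r)) ≡ p = 1 − |0.10 − 0.90| = 1 − 0.80 = 0.20
r ≡ (¬(p ∧ (r ∧ r)) ≡ p) = 1 − |0.95 − 0.20| = 1 − 0.75 = 0.25
¬(r ≡ (¬(p ∧ (r ∧ r)) ≡ p)) = 1 − 0.25 = 0.75
(r ≡ q) ≡ ¬(r ≡ (¬(p ∧ (r ∧ r)) ≡ p)) = 1 − |0.73 − 0.75| = 1 − 0.02 = 0.98
¬((r ≡ q) ≡ ¬(r ≡ (¬(p ∧ (r ∧ r)) ≡ p))) = 1 − 0.98 = 0.02

0.02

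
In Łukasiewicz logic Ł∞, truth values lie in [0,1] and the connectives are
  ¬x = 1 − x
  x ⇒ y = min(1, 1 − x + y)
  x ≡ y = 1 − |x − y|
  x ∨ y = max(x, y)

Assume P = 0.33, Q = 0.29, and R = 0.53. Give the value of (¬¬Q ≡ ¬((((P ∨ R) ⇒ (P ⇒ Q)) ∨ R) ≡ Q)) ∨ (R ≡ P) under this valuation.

0.80

¬Q = 1 − 0.29 = 0.71
¬¬Q = 1 − 0.71 = 0.29
P ∨ R = max(0.33, 0.53) = 0.53
P ⇒ Q = min(1, 1 − 0.33 + 0.29) = min(1, 0.96) = 0.96
(P ∨ R) ⇒ (P ⇒ Q) = min(1, 1 − 0.53 + 0.96) = min(1, 1.43) = 1.00
((P ∨ R) ⇒ (P ⇒ Q)) ∨ R = max(1.00, 0.53) = 1.00
(((P ∨ R) ⇒ (P ⇒ Q)) ∨ R) ≡ Q = 1 − |1.00 − 0.29| = 1 − 0.71 = 0.29
¬((((P ∨ R) ⇒ (P ⇒ Q)) ∨ R) ≡ Q) = 1 − 0.29 = 0.71
¬¬Q ≡ ¬((((P ∨ R) ⇒ (P ⇒ Q)) ∨ R) ≡ Q) = 1 − |0.29 − 0.71| = 1 − 0.42 = 0.58
R ≡ P = 1 − |0.53 − 0.33| = 1 − 0.20 = 0.80
(¬¬Q ≡ ¬((((P ∨ R) ⇒ (P ⇒ Q)) ∨ R) ≡ Q)) ∨ (R ≡ P) = max(0.58, 0.80) = 0.80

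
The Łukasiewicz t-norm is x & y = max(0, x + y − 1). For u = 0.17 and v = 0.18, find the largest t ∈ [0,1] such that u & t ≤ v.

The residuum of the Łukasiewicz t-norm gives the supremum: min(1, 1 − 0.17 + 0.18).
1 − 0.17 + 0.18 = 1.01, so t = min(1, 1.01) = 1.00.
Check: 0.17 & 1.00 = max(0, 0.17) = 0.17 ≤ 0.18.

1.00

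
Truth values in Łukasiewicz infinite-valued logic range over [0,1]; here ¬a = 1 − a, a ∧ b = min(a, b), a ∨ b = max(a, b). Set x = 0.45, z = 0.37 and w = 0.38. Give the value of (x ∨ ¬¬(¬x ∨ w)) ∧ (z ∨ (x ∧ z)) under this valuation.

0.37

¬x = 1 − 0.45 = 0.55
¬x ∨ w = max(0.55, 0.38) = 0.55
¬(¬x ∨ w) = 1 − 0.55 = 0.45
¬¬(¬x ∨ w) = 1 − 0.45 = 0.55
x ∨ ¬¬(¬x ∨ w) = max(0.45, 0.55) = 0.55
x ∧ z = min(0.45, 0.37) = 0.37
z ∨ (x ∧ z) = max(0.37, 0.37) = 0.37
(x ∨ ¬¬(¬x ∨ w)) ∧ (z ∨ (x ∧ z)) = min(0.55, 0.37) = 0.37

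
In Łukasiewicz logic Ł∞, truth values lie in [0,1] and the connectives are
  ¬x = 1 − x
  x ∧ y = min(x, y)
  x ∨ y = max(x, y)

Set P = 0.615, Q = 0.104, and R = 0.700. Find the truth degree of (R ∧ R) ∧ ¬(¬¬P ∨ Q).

0.385

R ∧ R = min(0.700, 0.700) = 0.700
¬P = 1 − 0.615 = 0.385
¬¬P = 1 − 0.385 = 0.615
¬¬P ∨ Q = max(0.615, 0.104) = 0.615
¬(¬¬P ∨ Q) = 1 − 0.615 = 0.385
(R ∧ R) ∧ ¬(¬¬P ∨ Q) = min(0.700, 0.385) = 0.385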